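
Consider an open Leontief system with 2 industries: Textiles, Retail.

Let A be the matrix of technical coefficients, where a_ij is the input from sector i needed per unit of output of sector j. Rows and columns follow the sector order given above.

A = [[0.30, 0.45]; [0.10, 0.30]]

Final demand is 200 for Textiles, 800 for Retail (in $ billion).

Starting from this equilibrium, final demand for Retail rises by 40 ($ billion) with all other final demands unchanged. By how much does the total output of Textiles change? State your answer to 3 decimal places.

I − A =
  [   0.70    -0.45]
  [  -0.10     0.70]
det(I−A) = (0.70)(0.70) − (-0.45)(-0.10) = 0.4450
adj(I−A) = [[0.70, 0.45], [0.10, 0.70]]
(I − A)⁻¹ = adj(I−A) / det(I−A) ≈
  [   1.5730     1.0112]
  [   0.2247     1.5730]
Δx = (I − A)⁻¹ Δd with Δd having +40 in the Retail component and 0 elsewhere.
So Δx_1 = L_12 · (+40), where L_12 = adj(I−A)_12 / det(I−A) = 0.45 / 0.4450.
Δx_1 = 0.45 × (+40) / 0.4450 = 18.00 / 0.4450 ≈ 40.449.

Δx_1 = 40.449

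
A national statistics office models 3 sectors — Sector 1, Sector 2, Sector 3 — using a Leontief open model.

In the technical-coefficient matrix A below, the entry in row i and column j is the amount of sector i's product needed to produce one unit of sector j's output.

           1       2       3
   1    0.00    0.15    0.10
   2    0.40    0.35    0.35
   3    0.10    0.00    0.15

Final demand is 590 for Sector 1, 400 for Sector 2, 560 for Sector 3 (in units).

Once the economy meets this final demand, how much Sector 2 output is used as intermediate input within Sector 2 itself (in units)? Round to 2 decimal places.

z_22 = 554.32

I − A =
  [   1.00    -0.15    -0.10]
  [  -0.40     0.65    -0.35]
  [  -0.10     0.00     0.85]
Cofactors of I−A, C_ij = (−1)^(i+j)·(minor ij) (rows/columns in the sector order above):
  C_11 = (0.65)(0.85) − (-0.35)(0.00) = 0.5525
  C_12 = −[(-0.40)(0.85) − (-0.35)(-0.10)] = 0.3750
  C_13 = (-0.40)(0.00) − (0.65)(-0.10) = 0.0650
  C_21 = −[(-0.15)(0.85) − (-0.10)(0.00)] = 0.1275
  C_22 = (1.00)(0.85) − (-0.10)(-0.10) = 0.8400
  C_23 = −[(1.00)(0.00) − (-0.15)(-0.10)] = 0.0150
  C_31 = (-0.15)(-0.35) − (-0.10)(0.65) = 0.1175
  C_32 = −[(1.00)(-0.35) − (-0.10)(-0.40)] = 0.3900
  C_33 = (1.00)(0.65) − (-0.15)(-0.40) = 0.5900
det(I−A) = Σ_j (I−A)_1j·C_1j = (1.00)(0.5525) + (-0.15)(0.3750) + (-0.10)(0.0650) = 0.48975
adj(I−A) = Cᵀ =
  [ 0.5525   0.1275   0.1175]
  [ 0.3750   0.8400   0.3900]
  [ 0.0650   0.0150   0.5900]
(I − A)⁻¹ = adj(I−A) / det(I−A) ≈
  [   1.1281     0.2603     0.2399]
  [   0.7657     1.7152     0.7963]
  [   0.1327     0.0306     1.2047]
First solve x = (I − A)⁻¹ d = adj(I−A)·d / det(I−A); in particular x_2 = (0.3750·590 + 0.8400·400 + 0.3900·560) / 0.48975 = 775.65 / 0.48975 ≈ 1583.7672.
Intermediate flow from 2 to 2: z_22 = a_22 · x_2 = 0.35 × 775.65 / 0.48975 = 271.4775 / 0.48975 ≈ 554.32.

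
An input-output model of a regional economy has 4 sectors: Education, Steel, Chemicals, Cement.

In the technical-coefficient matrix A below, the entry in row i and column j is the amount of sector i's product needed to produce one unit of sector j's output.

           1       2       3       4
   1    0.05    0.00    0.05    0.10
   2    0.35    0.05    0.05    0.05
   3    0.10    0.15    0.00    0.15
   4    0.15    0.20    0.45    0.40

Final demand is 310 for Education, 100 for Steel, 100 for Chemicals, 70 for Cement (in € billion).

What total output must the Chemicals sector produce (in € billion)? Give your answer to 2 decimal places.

x_3 = 258.74

I − A =
  [   0.95     0.00    -0.05    -0.10]
  [  -0.35     0.95    -0.05    -0.05]
  [  -0.10    -0.15     1.00    -0.15]
  [  -0.15    -0.20    -0.45     0.60]
Compute the cofactors C_ij = (−1)^(i+j)·(3×3 minor ij) of I−A; the adjugate is their transpose:
adj(I−A) = Cᵀ =
  [ 0.48650   0.03275   0.07175   0.10175]
  [ 0.20025   0.48225   0.07575   0.09250]
  [ 0.12050   0.11375   0.51075   0.15725]
  [ 0.27875   0.25425   0.42625   0.88800]
det(I−A) = Σ_j (I−A)_1j·C_1j = (0.95)(0.48650) + (0.00)(0.20025) + (-0.05)(0.12050) + (-0.10)(0.27875) = 0.428275
(I − A)⁻¹ = adj(I−A) / det(I−A) ≈
  [   1.1360     0.0765     0.1675     0.2376]
  [   0.4676     1.1260     0.1769     0.2160]
  [   0.2814     0.2656     1.1926     0.3672]
  [   0.6509     0.5937     0.9953     2.0734]
x = (I − A)⁻¹ d = adj(I−A)·d / det(I−A), with det(I−A) = 0.428275:
  x_1 = (0.48650·310 + 0.03275·100 + 0.07175·100 + 0.10175·70) / 0.428275 = 168.3875 / 0.428275 ≈ 393.18
  x_2 = (0.20025·310 + 0.48225·100 + 0.07575·100 + 0.09250·70) / 0.428275 = 124.3525 / 0.428275 ≈ 290.36
  x_3 = (0.12050·310 + 0.11375·100 + 0.51075·100 + 0.15725·70) / 0.428275 = 110.8125 / 0.428275 ≈ 258.74
  x_4 = (0.27875·310 + 0.25425·100 + 0.42625·100 + 0.88800·70) / 0.428275 = 216.6225 / 0.428275 ≈ 505.80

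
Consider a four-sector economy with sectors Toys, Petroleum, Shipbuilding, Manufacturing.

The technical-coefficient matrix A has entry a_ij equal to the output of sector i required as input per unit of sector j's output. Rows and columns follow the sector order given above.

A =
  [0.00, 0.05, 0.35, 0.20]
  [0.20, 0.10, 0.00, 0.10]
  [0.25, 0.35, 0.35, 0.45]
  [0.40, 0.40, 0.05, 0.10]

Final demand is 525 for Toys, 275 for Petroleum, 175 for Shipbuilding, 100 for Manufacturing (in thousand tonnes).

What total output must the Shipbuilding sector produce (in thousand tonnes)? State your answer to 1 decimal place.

x_S = 2227.9

I − A =
  [   1.00    -0.05    -0.35    -0.20]
  [  -0.20     0.90     0.00    -0.10]
  [  -0.25    -0.35     0.65    -0.45]
  [  -0.40    -0.40    -0.05     0.90]
Compute the cofactors C_ij = (−1)^(i+j)·(3×3 minor ij) of I−A; the adjugate is their transpose:
adj(I−A) = Cᵀ =
  [ 0.478500   0.256875   0.278750   0.274250]
  [ 0.139750   0.366250   0.084000   0.113750]
  [ 0.467500   0.507250   0.671000   0.495750]
  [ 0.300750   0.305125   0.198500   0.475250]
det(I−A) = Σ_j (I−A)_1j·C_1j = (1.00)(0.478500) + (-0.05)(0.139750) + (-0.35)(0.467500) + (-0.20)(0.300750) = 0.2477375
(I − A)⁻¹ = adj(I−A) / det(I−A) ≈
  [   1.9315     1.0369     1.1252     1.1070]
  [   0.5641     1.4784     0.3391     0.4592]
  [   1.8871     2.0475     2.7085     2.0011]
  [   1.2140     1.2316     0.8013     1.9184]
x = (I − A)⁻¹ d = adj(I−A)·d / det(I−A), with det(I−A) = 0.2477375:
  x_T = (0.478500·525 + 0.256875·275 + 0.278750·175 + 0.274250·100) / 0.2477375 = 398.059375 / 0.2477375 ≈ 1606.8
  x_P = (0.139750·525 + 0.366250·275 + 0.084000·175 + 0.113750·100) / 0.2477375 = 200.1625 / 0.2477375 ≈ 808.0
  x_S = (0.467500·525 + 0.507250·275 + 0.671000·175 + 0.495750·100) / 0.2477375 = 551.93125 / 0.2477375 ≈ 2227.9
  x_M = (0.300750·525 + 0.305125·275 + 0.198500·175 + 0.475250·100) / 0.2477375 = 324.065625 / 0.2477375 ≈ 1308.1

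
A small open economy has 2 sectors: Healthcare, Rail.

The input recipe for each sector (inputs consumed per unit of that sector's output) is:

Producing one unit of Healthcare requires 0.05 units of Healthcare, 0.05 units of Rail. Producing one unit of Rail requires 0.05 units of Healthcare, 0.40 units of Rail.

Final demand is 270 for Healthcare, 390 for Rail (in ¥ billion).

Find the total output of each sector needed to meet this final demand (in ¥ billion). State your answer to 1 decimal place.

x_H = 319.8, x_R = 676.7

I − A =
  [   0.95    -0.05]
  [  -0.05     0.60]
det(I−A) = (0.95)(0.60) − (-0.05)(-0.05) = 0.5675
adj(I−A) = [[0.60, 0.05], [0.05, 0.95]]
(I − A)⁻¹ = adj(I−A) / det(I−A) ≈
  [   1.0573     0.0881]
  [   0.0881     1.6740]
x = (I − A)⁻¹ d = adj(I−A)·d / det(I−A), with det(I−A) = 0.5675:
  x_H = (0.60·270 + 0.05·390) / 0.5675 = 181.50 / 0.5675 ≈ 319.8
  x_R = (0.05·270 + 0.95·390) / 0.5675 = 384.00 / 0.5675 ≈ 676.7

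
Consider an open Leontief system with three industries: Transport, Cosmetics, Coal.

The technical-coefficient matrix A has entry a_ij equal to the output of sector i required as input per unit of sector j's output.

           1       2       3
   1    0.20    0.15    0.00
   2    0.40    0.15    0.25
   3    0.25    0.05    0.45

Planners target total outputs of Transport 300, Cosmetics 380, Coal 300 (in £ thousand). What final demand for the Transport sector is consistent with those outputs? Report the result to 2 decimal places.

I − A =
  [   0.80    -0.15     0.00]
  [  -0.40     0.85    -0.25]
  [  -0.25    -0.05     0.55]
d = (I − A) x:
  d_1 = (+0.80)·300 + (-0.15)·380 + (+0.00)·300 = 183.00
  d_2 = (-0.40)·300 + (+0.85)·380 + (-0.25)·300 = 128.00
  d_3 = (-0.25)·300 + (-0.05)·380 + (+0.55)·300 = 71.00

d_1 = 183.00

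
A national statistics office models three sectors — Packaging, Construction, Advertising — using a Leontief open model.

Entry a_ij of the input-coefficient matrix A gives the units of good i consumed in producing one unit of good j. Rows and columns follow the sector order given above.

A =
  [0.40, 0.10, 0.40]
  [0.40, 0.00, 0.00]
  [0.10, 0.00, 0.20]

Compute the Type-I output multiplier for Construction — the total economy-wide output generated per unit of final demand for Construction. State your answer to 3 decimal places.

I − A =
  [   0.60    -0.10    -0.40]
  [  -0.40     1.00     0.00]
  [  -0.10     0.00     0.80]
Cofactors of I−A, C_ij = (−1)^(i+j)·(minor ij) (rows/columns in the sector order above):
  C_11 = (1.00)(0.80) − (0.00)(0.00) = 0.8000
  C_12 = −[(-0.40)(0.80) − (0.00)(-0.10)] = 0.3200
  C_13 = (-0.40)(0.00) − (1.00)(-0.10) = 0.1000
  C_21 = −[(-0.10)(0.80) − (-0.40)(0.00)] = 0.0800
  C_22 = (0.60)(0.80) − (-0.40)(-0.10) = 0.4400
  C_23 = −[(0.60)(0.00) − (-0.10)(-0.10)] = 0.0100
  C_31 = (-0.10)(0.00) − (-0.40)(1.00) = 0.4000
  C_32 = −[(0.60)(0.00) − (-0.40)(-0.40)] = 0.1600
  C_33 = (0.60)(1.00) − (-0.10)(-0.40) = 0.5600
det(I−A) = Σ_j (I−A)_1j·C_1j = (0.60)(0.8000) + (-0.10)(0.3200) + (-0.40)(0.1000) = 0.4080
adj(I−A) = Cᵀ =
  [ 0.8000   0.0800   0.4000]
  [ 0.3200   0.4400   0.1600]
  [ 0.1000   0.0100   0.5600]
(I − A)⁻¹ = adj(I−A) / det(I−A) ≈
  [   1.9608     0.1961     0.9804]
  [   0.7843     1.0784     0.3922]
  [   0.2451     0.0245     1.3725]
The output multiplier for sector j is the column-j sum of the Leontief inverse (I − A)⁻¹ = adj(I−A) / det(I−A).
Column C of adj(I−A): (0.0800, 0.4400, 0.0100); det(I−A) = 0.4080.
m_C = (0.0800 + 0.4400 + 0.0100) / 0.4080 = 0.53 / 0.4080 ≈ 1.299.

m_C = 1.299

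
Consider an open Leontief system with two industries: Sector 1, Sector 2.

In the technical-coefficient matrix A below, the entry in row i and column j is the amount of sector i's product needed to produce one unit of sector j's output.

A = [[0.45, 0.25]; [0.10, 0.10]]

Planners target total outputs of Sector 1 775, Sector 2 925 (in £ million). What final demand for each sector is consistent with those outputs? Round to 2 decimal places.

I − A =
  [   0.55    -0.25]
  [  -0.10     0.90]
d = (I − A) x:
  d_1 = (+0.55)·775 + (-0.25)·925 = 195.00
  d_2 = (-0.10)·775 + (+0.90)·925 = 755.00

d_1 = 195.00, d_2 = 755.00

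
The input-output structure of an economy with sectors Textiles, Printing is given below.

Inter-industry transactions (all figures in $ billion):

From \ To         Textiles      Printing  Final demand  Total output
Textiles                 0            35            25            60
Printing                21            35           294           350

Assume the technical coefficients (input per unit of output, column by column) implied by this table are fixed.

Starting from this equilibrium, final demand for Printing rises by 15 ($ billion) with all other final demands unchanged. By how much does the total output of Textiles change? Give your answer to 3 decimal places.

Technical coefficients a_ij = z_ij / X_j:
  a_11 = 0/60 = 0.00, a_21 = 21/60 = 0.35
  a_12 = 35/350 = 0.10, a_22 = 35/350 = 0.10
I − A =
  [   1.00    -0.10]
  [  -0.35     0.90]
det(I−A) = (1.00)(0.90) − (-0.10)(-0.35) = 0.8650
adj(I−A) = [[0.90, 0.10], [0.35, 1.00]]
(I − A)⁻¹ = adj(I−A) / det(I−A) ≈
  [   1.0405     0.1156]
  [   0.4046     1.1561]
Δx = (I − A)⁻¹ Δd with Δd having +15 in the Printing component and 0 elsewhere.
So Δx_1 = L_12 · (+15), where L_12 = adj(I−A)_12 / det(I−A) = 0.10 / 0.8650.
Δx_1 = 0.10 × (+15) / 0.8650 = 1.50 / 0.8650 ≈ 1.734.

Δx_1 = 1.734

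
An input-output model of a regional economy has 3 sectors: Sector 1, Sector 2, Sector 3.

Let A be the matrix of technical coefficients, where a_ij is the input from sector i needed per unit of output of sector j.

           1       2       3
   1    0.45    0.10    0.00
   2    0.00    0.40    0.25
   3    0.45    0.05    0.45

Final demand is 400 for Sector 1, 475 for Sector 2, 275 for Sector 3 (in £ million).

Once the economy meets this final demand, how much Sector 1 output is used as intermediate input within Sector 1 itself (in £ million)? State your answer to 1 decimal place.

z_11 = 440.7

I − A =
  [   0.55    -0.10     0.00]
  [   0.00     0.60    -0.25]
  [  -0.45    -0.05     0.55]
Cofactors of I−A, C_ij = (−1)^(i+j)·(minor ij) (rows/columns in the sector order above):
  C_11 = (0.60)(0.55) − (-0.25)(-0.05) = 0.3175
  C_12 = −[(0.00)(0.55) − (-0.25)(-0.45)] = 0.1125
  C_13 = (0.00)(-0.05) − (0.60)(-0.45) = 0.2700
  C_21 = −[(-0.10)(0.55) − (0.00)(-0.05)] = 0.0550
  C_22 = (0.55)(0.55) − (0.00)(-0.45) = 0.3025
  C_23 = −[(0.55)(-0.05) − (-0.10)(-0.45)] = 0.0725
  C_31 = (-0.10)(-0.25) − (0.00)(0.60) = 0.0250
  C_32 = −[(0.55)(-0.25) − (0.00)(0.00)] = 0.1375
  C_33 = (0.55)(0.60) − (-0.10)(0.00) = 0.3300
det(I−A) = Σ_j (I−A)_1j·C_1j = (0.55)(0.3175) + (-0.10)(0.1125) + (0.00)(0.2700) = 0.163375
adj(I−A) = Cᵀ =
  [ 0.3175   0.0550   0.0250]
  [ 0.1125   0.3025   0.1375]
  [ 0.2700   0.0725   0.3300]
(I − A)⁻¹ = adj(I−A) / det(I−A) ≈
  [   1.9434     0.3366     0.1530]
  [   0.6886     1.8516     0.8416]
  [   1.6526     0.4438     2.0199]
First solve x = (I − A)⁻¹ d = adj(I−A)·d / det(I−A); in particular x_1 = (0.3175·400 + 0.0550·475 + 0.0250·275) / 0.163375 = 160.00 / 0.163375 ≈ 979.342.
Intermediate flow from 1 to 1: z_11 = a_11 · x_1 = 0.45 × 160.00 / 0.163375 = 72.00 / 0.163375 ≈ 440.7.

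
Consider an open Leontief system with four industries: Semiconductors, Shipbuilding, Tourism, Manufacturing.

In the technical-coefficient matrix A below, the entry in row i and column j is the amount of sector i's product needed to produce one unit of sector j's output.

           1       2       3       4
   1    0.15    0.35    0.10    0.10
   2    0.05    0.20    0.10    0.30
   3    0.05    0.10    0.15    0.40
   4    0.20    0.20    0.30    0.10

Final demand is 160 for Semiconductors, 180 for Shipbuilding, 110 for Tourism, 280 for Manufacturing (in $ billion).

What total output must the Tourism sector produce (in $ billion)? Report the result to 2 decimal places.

I − A =
  [   0.85    -0.35    -0.10    -0.10]
  [  -0.05     0.80    -0.10    -0.30]
  [  -0.05    -0.10     0.85    -0.40]
  [  -0.20    -0.20    -0.30     0.90]
Compute the cofactors C_ij = (−1)^(i+j)·(3×3 minor ij) of I−A; the adjugate is their transpose:
adj(I−A) = Cᵀ =
  [ 0.439000   0.262750   0.155000   0.205250]
  [ 0.100250   0.517250   0.163000   0.256000]
  [ 0.111500   0.187250   0.507250   0.300250]
  [ 0.157000   0.235750   0.239750   0.548375]
det(I−A) = Σ_j (I−A)_1j·C_1j = (0.85)(0.439000) + (-0.35)(0.100250) + (-0.10)(0.111500) + (-0.10)(0.157000) = 0.3112125
(I − A)⁻¹ = adj(I−A) / det(I−A) ≈
  [   1.4106     0.8443     0.4981     0.6595]
  [   0.3221     1.6620     0.5238     0.8226]
  [   0.3583     0.6017     1.6299     0.9648]
  [   0.5045     0.7575     0.7704     1.7621]
x = (I − A)⁻¹ d = adj(I−A)·d / det(I−A), with det(I−A) = 0.3112125:
  x_1 = (0.439000·160 + 0.262750·180 + 0.155000·110 + 0.205250·280) / 0.3112125 = 192.055 / 0.3112125 ≈ 617.12
  x_2 = (0.100250·160 + 0.517250·180 + 0.163000·110 + 0.256000·280) / 0.3112125 = 198.755 / 0.3112125 ≈ 638.65
  x_3 = (0.111500·160 + 0.187250·180 + 0.507250·110 + 0.300250·280) / 0.3112125 = 191.4125 / 0.3112125 ≈ 615.05
  x_4 = (0.157000·160 + 0.235750·180 + 0.239750·110 + 0.548375·280) / 0.3112125 = 247.4725 / 0.3112125 ≈ 795.19

x_3 = 615.05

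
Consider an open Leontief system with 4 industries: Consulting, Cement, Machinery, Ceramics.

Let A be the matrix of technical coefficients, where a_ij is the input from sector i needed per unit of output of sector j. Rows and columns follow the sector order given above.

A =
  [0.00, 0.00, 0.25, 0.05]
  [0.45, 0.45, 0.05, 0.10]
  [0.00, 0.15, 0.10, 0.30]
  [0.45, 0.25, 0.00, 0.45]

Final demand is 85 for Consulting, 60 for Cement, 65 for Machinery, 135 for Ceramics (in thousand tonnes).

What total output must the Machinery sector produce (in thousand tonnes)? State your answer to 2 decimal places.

I − A =
  [   1.00     0.00    -0.25    -0.05]
  [  -0.45     0.55    -0.05    -0.10]
  [   0.00    -0.15     0.90    -0.30]
  [  -0.45    -0.25     0.00     0.55]
Compute the cofactors C_ij = (−1)^(i+j)·(3×3 minor ij) of I−A; the adjugate is their transpose:
adj(I−A) = Cᵀ =
  [ 0.241875   0.050625   0.070000   0.069375]
  [ 0.270000   0.441000   0.099500   0.159000]
  [ 0.151875   0.154125   0.259500   0.183375]
  [ 0.320625   0.241875   0.102500   0.470625]
det(I−A) = Σ_j (I−A)_1j·C_1j = (1.00)(0.241875) + (0.00)(0.270000) + (-0.25)(0.151875) + (-0.05)(0.320625) = 0.187875
(I − A)⁻¹ = adj(I−A) / det(I−A) ≈
  [   1.2874     0.2695     0.3726     0.3693]
  [   1.4371     2.3473     0.5296     0.8463]
  [   0.8084     0.8204     1.3812     0.9760]
  [   1.7066     1.2874     0.5456     2.5050]
x = (I − A)⁻¹ d = adj(I−A)·d / det(I−A), with det(I−A) = 0.187875:
  x_1 = (0.241875·85 + 0.050625·60 + 0.070000·65 + 0.069375·135) / 0.187875 = 37.5125 / 0.187875 ≈ 199.67
  x_2 = (0.270000·85 + 0.441000·60 + 0.099500·65 + 0.159000·135) / 0.187875 = 77.3425 / 0.187875 ≈ 411.67
  x_3 = (0.151875·85 + 0.154125·60 + 0.259500·65 + 0.183375·135) / 0.187875 = 63.78 / 0.187875 ≈ 339.48
  x_4 = (0.320625·85 + 0.241875·60 + 0.102500·65 + 0.470625·135) / 0.187875 = 111.9625 / 0.187875 ≈ 595.94

x_3 = 339.48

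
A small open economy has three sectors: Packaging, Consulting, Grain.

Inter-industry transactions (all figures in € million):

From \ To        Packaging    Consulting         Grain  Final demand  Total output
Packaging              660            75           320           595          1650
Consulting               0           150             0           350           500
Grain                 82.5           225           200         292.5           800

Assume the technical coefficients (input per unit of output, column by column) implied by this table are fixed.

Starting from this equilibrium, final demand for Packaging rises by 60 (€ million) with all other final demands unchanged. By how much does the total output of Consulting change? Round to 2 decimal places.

Technical coefficients a_ij = z_ij / X_j:
  a_11 = 660/1650 = 0.40, a_21 = 0/1650 = 0.00, a_31 = 82.5/1650 = 0.05
  a_12 = 75/500 = 0.15, a_22 = 150/500 = 0.30, a_32 = 225/500 = 0.45
  a_13 = 320/800 = 0.40, a_23 = 0/800 = 0.00, a_33 = 200/800 = 0.25
I − A =
  [   0.60    -0.15    -0.40]
  [   0.00     0.70     0.00]
  [  -0.05    -0.45     0.75]
Cofactors of I−A, C_ij = (−1)^(i+j)·(minor ij) (rows/columns in the sector order above):
  C_11 = (0.70)(0.75) − (0.00)(-0.45) = 0.5250
  C_12 = −[(0.00)(0.75) − (0.00)(-0.05)] = 0.0000
  C_13 = (0.00)(-0.45) − (0.70)(-0.05) = 0.0350
  C_21 = −[(-0.15)(0.75) − (-0.40)(-0.45)] = 0.2925
  C_22 = (0.60)(0.75) − (-0.40)(-0.05) = 0.4300
  C_23 = −[(0.60)(-0.45) − (-0.15)(-0.05)] = 0.2775
  C_31 = (-0.15)(0.00) − (-0.40)(0.70) = 0.2800
  C_32 = −[(0.60)(0.00) − (-0.40)(0.00)] = 0.0000
  C_33 = (0.60)(0.70) − (-0.15)(0.00) = 0.4200
det(I−A) = Σ_j (I−A)_1j·C_1j = (0.60)(0.5250) + (-0.15)(0.0000) + (-0.40)(0.0350) = 0.3010
adj(I−A) = Cᵀ =
  [ 0.5250   0.2925   0.2800]
  [ 0.0000   0.4300   0.0000]
  [ 0.0350   0.2775   0.4200]
(I − A)⁻¹ = adj(I−A) / det(I−A) ≈
  [   1.7442     0.9718     0.9302]
  [   0.0000     1.4286     0.0000]
  [   0.1163     0.9219     1.3953]
Δx = (I − A)⁻¹ Δd with Δd having +60 in the Packaging component and 0 elsewhere.
So Δx_2 = L_21 · (+60), where L_21 = adj(I−A)_21 / det(I−A) = 0.0000 / 0.3010.
Δx_2 = 0.0000 × (+60) / 0.3010 = 0.00 / 0.3010 = 0.00.

Δx_2 = 0.00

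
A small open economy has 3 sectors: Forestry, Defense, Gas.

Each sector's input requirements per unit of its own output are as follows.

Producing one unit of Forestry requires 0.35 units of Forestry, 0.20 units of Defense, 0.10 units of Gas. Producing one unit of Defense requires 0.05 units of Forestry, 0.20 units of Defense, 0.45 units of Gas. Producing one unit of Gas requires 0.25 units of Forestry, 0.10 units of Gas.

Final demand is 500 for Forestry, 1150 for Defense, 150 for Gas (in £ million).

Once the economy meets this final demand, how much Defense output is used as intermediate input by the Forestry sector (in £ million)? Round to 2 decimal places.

z_21 = 274.25

I − A =
  [   0.65    -0.05    -0.25]
  [  -0.20     0.80     0.00]
  [  -0.10    -0.45     0.90]
Cofactors of I−A, C_ij = (−1)^(i+j)·(minor ij) (rows/columns in the sector order above):
  C_11 = (0.80)(0.90) − (0.00)(-0.45) = 0.7200
  C_12 = −[(-0.20)(0.90) − (0.00)(-0.10)] = 0.1800
  C_13 = (-0.20)(-0.45) − (0.80)(-0.10) = 0.1700
  C_21 = −[(-0.05)(0.90) − (-0.25)(-0.45)] = 0.1575
  C_22 = (0.65)(0.90) − (-0.25)(-0.10) = 0.5600
  C_23 = −[(0.65)(-0.45) − (-0.05)(-0.10)] = 0.2975
  C_31 = (-0.05)(0.00) − (-0.25)(0.80) = 0.2000
  C_32 = −[(0.65)(0.00) − (-0.25)(-0.20)] = 0.0500
  C_33 = (0.65)(0.80) − (-0.05)(-0.20) = 0.5100
det(I−A) = Σ_j (I−A)_1j·C_1j = (0.65)(0.7200) + (-0.05)(0.1800) + (-0.25)(0.1700) = 0.4165
adj(I−A) = Cᵀ =
  [ 0.7200   0.1575   0.2000]
  [ 0.1800   0.5600   0.0500]
  [ 0.1700   0.2975   0.5100]
(I − A)⁻¹ = adj(I−A) / det(I−A) ≈
  [   1.7287     0.3782     0.4802]
  [   0.4322     1.3445     0.1200]
  [   0.4082     0.7143     1.2245]
First solve x = (I − A)⁻¹ d = adj(I−A)·d / det(I−A); in particular x_1 = (0.7200·500 + 0.1575·1150 + 0.2000·150) / 0.4165 = 571.125 / 0.4165 ≈ 1371.2485.
Intermediate flow from 2 to 1: z_21 = a_21 · x_1 = 0.20 × 571.125 / 0.4165 = 114.225 / 0.4165 ≈ 274.25.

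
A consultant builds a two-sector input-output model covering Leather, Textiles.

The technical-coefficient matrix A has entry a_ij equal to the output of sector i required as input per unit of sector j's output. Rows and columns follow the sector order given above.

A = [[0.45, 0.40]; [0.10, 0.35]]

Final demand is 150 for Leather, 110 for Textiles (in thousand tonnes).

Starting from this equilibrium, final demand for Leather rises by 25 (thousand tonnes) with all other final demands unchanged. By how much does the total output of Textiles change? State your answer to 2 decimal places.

I − A =
  [   0.55    -0.40]
  [  -0.10     0.65]
det(I−A) = (0.55)(0.65) − (-0.40)(-0.10) = 0.3175
adj(I−A) = [[0.65, 0.40], [0.10, 0.55]]
(I − A)⁻¹ = adj(I−A) / det(I−A) ≈
  [   2.0472     1.2598]
  [   0.3150     1.7323]
Δx = (I − A)⁻¹ Δd with Δd having +25 in the Leather component and 0 elsewhere.
So Δx_T = L_TL · (+25), where L_TL = adj(I−A)_TL / det(I−A) = 0.10 / 0.3175.
Δx_T = 0.10 × (+25) / 0.3175 = 2.50 / 0.3175 ≈ 7.87.

Δx_T = 7.87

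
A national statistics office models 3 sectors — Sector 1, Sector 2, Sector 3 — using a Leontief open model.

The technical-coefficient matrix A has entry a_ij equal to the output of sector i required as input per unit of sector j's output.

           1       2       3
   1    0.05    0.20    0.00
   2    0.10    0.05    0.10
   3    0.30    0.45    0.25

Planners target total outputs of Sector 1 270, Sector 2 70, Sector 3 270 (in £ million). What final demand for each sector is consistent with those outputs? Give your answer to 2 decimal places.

I − A =
  [   0.95    -0.20     0.00]
  [  -0.10     0.95    -0.10]
  [  -0.30    -0.45     0.75]
d = (I − A) x:
  d_1 = (+0.95)·270 + (-0.20)·70 + (+0.00)·270 = 242.50
  d_2 = (-0.10)·270 + (+0.95)·70 + (-0.10)·270 = 12.50
  d_3 = (-0.30)·270 + (-0.45)·70 + (+0.75)·270 = 90.00

d_1 = 242.50, d_2 = 12.50, d_3 = 90.00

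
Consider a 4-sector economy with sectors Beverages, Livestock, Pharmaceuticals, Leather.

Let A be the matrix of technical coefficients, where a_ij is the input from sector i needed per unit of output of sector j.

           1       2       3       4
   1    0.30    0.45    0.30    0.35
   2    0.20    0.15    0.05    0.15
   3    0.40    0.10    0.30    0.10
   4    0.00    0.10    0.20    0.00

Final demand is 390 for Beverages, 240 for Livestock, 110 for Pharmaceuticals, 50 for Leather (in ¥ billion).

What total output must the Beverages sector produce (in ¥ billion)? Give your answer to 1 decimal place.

I − A =
  [   0.70    -0.45    -0.30    -0.35]
  [  -0.20     0.85    -0.05    -0.15]
  [  -0.40    -0.10     0.70    -0.10]
  [   0.00    -0.10    -0.20     1.00]
Compute the cofactors C_ij = (−1)^(i+j)·(3×3 minor ij) of I−A; the adjugate is their transpose:
adj(I−A) = Cᵀ =
  [ 0.55900   0.37050   0.34775   0.28600]
  [ 0.16800   0.32800   0.13000   0.12100]
  [ 0.35600   0.27100   0.48750   0.21400]
  [ 0.08800   0.08700   0.11050   0.23300]
det(I−A) = Σ_j (I−A)_1j·C_1j = (0.70)(0.55900) + (-0.45)(0.16800) + (-0.30)(0.35600) + (-0.35)(0.08800) = 0.1781
(I − A)⁻¹ = adj(I−A) / det(I−A) ≈
  [   3.1387     2.0803     1.9526     1.6058]
  [   0.9433     1.8417     0.7299     0.6794]
  [   1.9989     1.5216     2.7372     1.2016]
  [   0.4941     0.4885     0.6204     1.3083]
x = (I − A)⁻¹ d = adj(I−A)·d / det(I−A), with det(I−A) = 0.1781:
  x_1 = (0.55900·390 + 0.37050·240 + 0.34775·110 + 0.28600·50) / 0.1781 = 359.4825 / 0.1781 ≈ 2018.4
  x_2 = (0.16800·390 + 0.32800·240 + 0.13000·110 + 0.12100·50) / 0.1781 = 164.59 / 0.1781 ≈ 924.1
  x_3 = (0.35600·390 + 0.27100·240 + 0.48750·110 + 0.21400·50) / 0.1781 = 268.205 / 0.1781 ≈ 1505.9
  x_4 = (0.08800·390 + 0.08700·240 + 0.11050·110 + 0.23300·50) / 0.1781 = 79.005 / 0.1781 ≈ 443.6

x_1 = 2018.4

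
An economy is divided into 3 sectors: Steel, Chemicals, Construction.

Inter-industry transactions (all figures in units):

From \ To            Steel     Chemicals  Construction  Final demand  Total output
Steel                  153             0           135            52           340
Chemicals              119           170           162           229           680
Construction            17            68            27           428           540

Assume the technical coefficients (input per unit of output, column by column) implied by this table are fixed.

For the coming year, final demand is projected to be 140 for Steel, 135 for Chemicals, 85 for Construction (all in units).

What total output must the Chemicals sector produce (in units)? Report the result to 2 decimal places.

Technical coefficients a_ij = z_ij / X_j:
  a_11 = 153/340 = 0.45, a_21 = 119/340 = 0.35, a_31 = 17/340 = 0.05
  a_12 = 0/680 = 0.00, a_22 = 170/680 = 0.25, a_32 = 68/680 = 0.10
  a_13 = 135/540 = 0.25, a_23 = 162/540 = 0.30, a_33 = 27/540 = 0.05
I − A =
  [   0.55     0.00    -0.25]
  [  -0.35     0.75    -0.30]
  [  -0.05    -0.10     0.95]
Cofactors of I−A, C_ij = (−1)^(i+j)·(minor ij) (rows/columns in the sector order above):
  C_11 = (0.75)(0.95) − (-0.30)(-0.10) = 0.6825
  C_12 = −[(-0.35)(0.95) − (-0.30)(-0.05)] = 0.3475
  C_13 = (-0.35)(-0.10) − (0.75)(-0.05) = 0.0725
  C_21 = −[(0.00)(0.95) − (-0.25)(-0.10)] = 0.0250
  C_22 = (0.55)(0.95) − (-0.25)(-0.05) = 0.5100
  C_23 = −[(0.55)(-0.10) − (0.00)(-0.05)] = 0.0550
  C_31 = (0.00)(-0.30) − (-0.25)(0.75) = 0.1875
  C_32 = −[(0.55)(-0.30) − (-0.25)(-0.35)] = 0.2525
  C_33 = (0.55)(0.75) − (0.00)(-0.35) = 0.4125
det(I−A) = Σ_j (I−A)_1j·C_1j = (0.55)(0.6825) + (0.00)(0.3475) + (-0.25)(0.0725) = 0.35725
adj(I−A) = Cᵀ =
  [ 0.6825   0.0250   0.1875]
  [ 0.3475   0.5100   0.2525]
  [ 0.0725   0.0550   0.4125]
(I − A)⁻¹ = adj(I−A) / det(I−A) ≈
  [   1.9104     0.0700     0.5248]
  [   0.9727     1.4276     0.7068]
  [   0.2029     0.1540     1.1547]
x = (I − A)⁻¹ d = adj(I−A)·d / det(I−A), with det(I−A) = 0.35725:
  x_1 = (0.6825·140 + 0.0250·135 + 0.1875·85) / 0.35725 = 114.8625 / 0.35725 ≈ 321.52
  x_2 = (0.3475·140 + 0.5100·135 + 0.2525·85) / 0.35725 = 138.9625 / 0.35725 ≈ 388.98
  x_3 = (0.0725·140 + 0.0550·135 + 0.4125·85) / 0.35725 = 52.6375 / 0.35725 ≈ 147.34

x_2 = 388.98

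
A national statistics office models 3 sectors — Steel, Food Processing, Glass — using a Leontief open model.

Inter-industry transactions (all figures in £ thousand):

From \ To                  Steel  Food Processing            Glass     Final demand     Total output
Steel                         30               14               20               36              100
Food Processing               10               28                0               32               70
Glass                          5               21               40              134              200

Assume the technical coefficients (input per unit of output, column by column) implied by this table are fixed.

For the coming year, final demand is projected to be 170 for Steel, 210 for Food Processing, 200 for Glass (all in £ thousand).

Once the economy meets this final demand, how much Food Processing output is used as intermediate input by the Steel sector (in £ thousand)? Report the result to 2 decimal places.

Technical coefficients a_ij = z_ij / X_j:
  a_11 = 30/100 = 0.30, a_21 = 10/100 = 0.10, a_31 = 5/100 = 0.05
  a_12 = 14/70 = 0.20, a_22 = 28/70 = 0.40, a_32 = 21/70 = 0.30
  a_13 = 20/200 = 0.10, a_23 = 0/200 = 0.00, a_33 = 40/200 = 0.20
I − A =
  [   0.70    -0.20    -0.10]
  [  -0.10     0.60     0.00]
  [  -0.05    -0.30     0.80]
Cofactors of I−A, C_ij = (−1)^(i+j)·(minor ij) (rows/columns in the sector order above):
  C_11 = (0.60)(0.80) − (0.00)(-0.30) = 0.4800
  C_12 = −[(-0.10)(0.80) − (0.00)(-0.05)] = 0.0800
  C_13 = (-0.10)(-0.30) − (0.60)(-0.05) = 0.0600
  C_21 = −[(-0.20)(0.80) − (-0.10)(-0.30)] = 0.1900
  C_22 = (0.70)(0.80) − (-0.10)(-0.05) = 0.5550
  C_23 = −[(0.70)(-0.30) − (-0.20)(-0.05)] = 0.2200
  C_31 = (-0.20)(0.00) − (-0.10)(0.60) = 0.0600
  C_32 = −[(0.70)(0.00) − (-0.10)(-0.10)] = 0.0100
  C_33 = (0.70)(0.60) − (-0.20)(-0.10) = 0.4000
det(I−A) = Σ_j (I−A)_1j·C_1j = (0.70)(0.4800) + (-0.20)(0.0800) + (-0.10)(0.0600) = 0.3140
adj(I−A) = Cᵀ =
  [ 0.4800   0.1900   0.0600]
  [ 0.0800   0.5550   0.0100]
  [ 0.0600   0.2200   0.4000]
(I − A)⁻¹ = adj(I−A) / det(I−A) ≈
  [   1.5287     0.6051     0.1911]
  [   0.2548     1.7675     0.0318]
  [   0.1911     0.7006     1.2739]
First solve x = (I − A)⁻¹ d = adj(I−A)·d / det(I−A); in particular x_1 = (0.4800·170 + 0.1900·210 + 0.0600·200) / 0.3140 = 133.50 / 0.3140 ≈ 425.1592.
Intermediate flow from 2 to 1: z_21 = a_21 · x_1 = 0.10 × 133.50 / 0.3140 = 13.35 / 0.3140 ≈ 42.52.

z_21 = 42.52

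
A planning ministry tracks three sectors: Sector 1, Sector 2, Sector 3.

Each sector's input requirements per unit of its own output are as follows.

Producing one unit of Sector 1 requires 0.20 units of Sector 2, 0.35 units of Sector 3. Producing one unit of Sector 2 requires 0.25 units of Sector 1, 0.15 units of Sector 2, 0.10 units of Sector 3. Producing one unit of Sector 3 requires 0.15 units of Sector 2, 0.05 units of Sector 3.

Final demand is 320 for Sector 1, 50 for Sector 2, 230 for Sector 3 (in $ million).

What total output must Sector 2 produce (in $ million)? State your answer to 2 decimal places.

x_2 = 218.07

I − A =
  [   1.00    -0.25     0.00]
  [  -0.20     0.85    -0.15]
  [  -0.35    -0.10     0.95]
Cofactors of I−A, C_ij = (−1)^(i+j)·(minor ij) (rows/columns in the sector order above):
  C_11 = (0.85)(0.95) − (-0.15)(-0.10) = 0.7925
  C_12 = −[(-0.20)(0.95) − (-0.15)(-0.35)] = 0.2425
  C_13 = (-0.20)(-0.10) − (0.85)(-0.35) = 0.3175
  C_21 = −[(-0.25)(0.95) − (0.00)(-0.10)] = 0.2375
  C_22 = (1.00)(0.95) − (0.00)(-0.35) = 0.9500
  C_23 = −[(1.00)(-0.10) − (-0.25)(-0.35)] = 0.1875
  C_31 = (-0.25)(-0.15) − (0.00)(0.85) = 0.0375
  C_32 = −[(1.00)(-0.15) − (0.00)(-0.20)] = 0.1500
  C_33 = (1.00)(0.85) − (-0.25)(-0.20) = 0.8000
det(I−A) = Σ_j (I−A)_1j·C_1j = (1.00)(0.7925) + (-0.25)(0.2425) + (0.00)(0.3175) = 0.731875
adj(I−A) = Cᵀ =
  [ 0.7925   0.2375   0.0375]
  [ 0.2425   0.9500   0.1500]
  [ 0.3175   0.1875   0.8000]
(I − A)⁻¹ = adj(I−A) / det(I−A) ≈
  [   1.0828     0.3245     0.0512]
  [   0.3313     1.2980     0.2050]
  [   0.4338     0.2562     1.0931]
x = (I − A)⁻¹ d = adj(I−A)·d / det(I−A), with det(I−A) = 0.731875:
  x_1 = (0.7925·320 + 0.2375·50 + 0.0375·230) / 0.731875 = 274.10 / 0.731875 ≈ 374.52
  x_2 = (0.2425·320 + 0.9500·50 + 0.1500·230) / 0.731875 = 159.60 / 0.731875 ≈ 218.07
  x_3 = (0.3175·320 + 0.1875·50 + 0.8000·230) / 0.731875 = 294.975 / 0.731875 ≈ 403.04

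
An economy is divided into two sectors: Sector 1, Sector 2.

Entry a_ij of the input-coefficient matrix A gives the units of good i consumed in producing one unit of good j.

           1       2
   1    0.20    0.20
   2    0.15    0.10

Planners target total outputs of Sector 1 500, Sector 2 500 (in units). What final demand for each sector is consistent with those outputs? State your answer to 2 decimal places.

d_1 = 300.00, d_2 = 375.00

I − A =
  [   0.80    -0.20]
  [  -0.15     0.90]
d = (I − A) x:
  d_1 = (+0.80)·500 + (-0.20)·500 = 300.00
  d_2 = (-0.15)·500 + (+0.90)·500 = 375.00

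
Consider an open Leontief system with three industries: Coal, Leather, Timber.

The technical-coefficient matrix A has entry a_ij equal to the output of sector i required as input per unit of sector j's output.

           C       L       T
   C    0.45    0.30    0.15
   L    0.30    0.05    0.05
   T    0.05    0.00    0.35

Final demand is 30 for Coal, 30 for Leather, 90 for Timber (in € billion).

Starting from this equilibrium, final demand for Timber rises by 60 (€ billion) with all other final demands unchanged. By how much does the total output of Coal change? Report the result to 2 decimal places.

Δx_C = 34.58

I − A =
  [   0.55    -0.30    -0.15]
  [  -0.30     0.95    -0.05]
  [  -0.05     0.00     0.65]
Cofactors of I−A, C_ij = (−1)^(i+j)·(minor ij) (rows/columns in the sector order above):
  C_11 = (0.95)(0.65) − (-0.05)(0.00) = 0.6175
  C_12 = −[(-0.30)(0.65) − (-0.05)(-0.05)] = 0.1975
  C_13 = (-0.30)(0.00) − (0.95)(-0.05) = 0.0475
  C_21 = −[(-0.30)(0.65) − (-0.15)(0.00)] = 0.1950
  C_22 = (0.55)(0.65) − (-0.15)(-0.05) = 0.3500
  C_23 = −[(0.55)(0.00) − (-0.30)(-0.05)] = 0.0150
  C_31 = (-0.30)(-0.05) − (-0.15)(0.95) = 0.1575
  C_32 = −[(0.55)(-0.05) − (-0.15)(-0.30)] = 0.0725
  C_33 = (0.55)(0.95) − (-0.30)(-0.30) = 0.4325
det(I−A) = Σ_j (I−A)_1j·C_1j = (0.55)(0.6175) + (-0.30)(0.1975) + (-0.15)(0.0475) = 0.27325
adj(I−A) = Cᵀ =
  [ 0.6175   0.1950   0.1575]
  [ 0.1975   0.3500   0.0725]
  [ 0.0475   0.0150   0.4325]
(I − A)⁻¹ = adj(I−A) / det(I−A) ≈
  [   2.2598     0.7136     0.5764]
  [   0.7228     1.2809     0.2653]
  [   0.1738     0.0549     1.5828]
Δx = (I − A)⁻¹ Δd with Δd having +60 in the Timber component and 0 elsewhere.
So Δx_C = L_CT · (+60), where L_CT = adj(I−A)_CT / det(I−A) = 0.1575 / 0.27325.
Δx_C = 0.1575 × (+60) / 0.27325 = 9.45 / 0.27325 ≈ 34.58.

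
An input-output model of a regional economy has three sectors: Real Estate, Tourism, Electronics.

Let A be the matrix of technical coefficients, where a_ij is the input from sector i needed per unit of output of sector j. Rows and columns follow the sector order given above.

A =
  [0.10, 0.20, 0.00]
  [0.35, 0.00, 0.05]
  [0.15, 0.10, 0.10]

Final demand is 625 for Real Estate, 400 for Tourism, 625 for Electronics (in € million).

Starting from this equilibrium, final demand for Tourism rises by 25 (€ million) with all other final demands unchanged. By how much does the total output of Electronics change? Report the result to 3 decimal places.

Δx_3 = 4.049

I − A =
  [   0.90    -0.20     0.00]
  [  -0.35     1.00    -0.05]
  [  -0.15    -0.10     0.90]
Cofactors of I−A, C_ij = (−1)^(i+j)·(minor ij) (rows/columns in the sector order above):
  C_11 = (1.00)(0.90) − (-0.05)(-0.10) = 0.8950
  C_12 = −[(-0.35)(0.90) − (-0.05)(-0.15)] = 0.3225
  C_13 = (-0.35)(-0.10) − (1.00)(-0.15) = 0.1850
  C_21 = −[(-0.20)(0.90) − (0.00)(-0.10)] = 0.1800
  C_22 = (0.90)(0.90) − (0.00)(-0.15) = 0.8100
  C_23 = −[(0.90)(-0.10) − (-0.20)(-0.15)] = 0.1200
  C_31 = (-0.20)(-0.05) − (0.00)(1.00) = 0.0100
  C_32 = −[(0.90)(-0.05) − (0.00)(-0.35)] = 0.0450
  C_33 = (0.90)(1.00) − (-0.20)(-0.35) = 0.8300
det(I−A) = Σ_j (I−A)_1j·C_1j = (0.90)(0.8950) + (-0.20)(0.3225) + (0.00)(0.1850) = 0.7410
adj(I−A) = Cᵀ =
  [ 0.8950   0.1800   0.0100]
  [ 0.3225   0.8100   0.0450]
  [ 0.1850   0.1200   0.8300]
(I − A)⁻¹ = adj(I−A) / det(I−A) ≈
  [   1.2078     0.2429     0.0135]
  [   0.4352     1.0931     0.0607]
  [   0.2497     0.1619     1.1201]
Δx = (I − A)⁻¹ Δd with Δd having +25 in the Tourism component and 0 elsewhere.
So Δx_3 = L_32 · (+25), where L_32 = adj(I−A)_32 / det(I−A) = 0.1200 / 0.7410.
Δx_3 = 0.1200 × (+25) / 0.7410 = 3.00 / 0.7410 ≈ 4.049.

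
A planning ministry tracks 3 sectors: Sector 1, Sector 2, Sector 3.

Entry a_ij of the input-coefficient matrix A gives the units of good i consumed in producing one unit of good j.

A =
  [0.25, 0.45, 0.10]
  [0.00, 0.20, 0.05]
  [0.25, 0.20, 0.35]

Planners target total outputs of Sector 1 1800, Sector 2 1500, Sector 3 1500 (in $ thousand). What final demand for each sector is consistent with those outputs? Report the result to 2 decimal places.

I − A =
  [   0.75    -0.45    -0.10]
  [   0.00     0.80    -0.05]
  [  -0.25    -0.20     0.65]
d = (I − A) x:
  d_1 = (+0.75)·1800 + (-0.45)·1500 + (-0.10)·1500 = 525.00
  d_2 = (+0.00)·1800 + (+0.80)·1500 + (-0.05)·1500 = 1125.00
  d_3 = (-0.25)·1800 + (-0.20)·1500 + (+0.65)·1500 = 225.00

d_1 = 525.00, d_2 = 1125.00, d_3 = 225.00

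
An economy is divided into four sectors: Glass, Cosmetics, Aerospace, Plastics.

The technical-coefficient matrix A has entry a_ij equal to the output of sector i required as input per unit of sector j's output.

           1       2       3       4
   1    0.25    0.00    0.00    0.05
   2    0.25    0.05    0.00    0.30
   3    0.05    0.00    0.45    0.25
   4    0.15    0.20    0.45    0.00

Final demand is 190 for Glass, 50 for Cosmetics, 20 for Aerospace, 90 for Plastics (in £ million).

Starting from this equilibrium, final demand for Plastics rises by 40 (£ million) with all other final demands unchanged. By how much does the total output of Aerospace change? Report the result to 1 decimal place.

Δx_3 = 25.7

I − A =
  [   0.75     0.00     0.00    -0.05]
  [  -0.25     0.95     0.00    -0.30]
  [  -0.05     0.00     0.55    -0.25]
  [  -0.15    -0.20    -0.45     1.00]
Compute the cofactors C_ij = (−1)^(i+j)·(3×3 minor ij) of I−A; the adjugate is their transpose:
adj(I−A) = Cᵀ =
  [ 0.382625   0.005500   0.021375   0.026125]
  [ 0.140875   0.322875   0.106875   0.130625]
  [ 0.092625   0.038000   0.657875   0.180500]
  [ 0.127250   0.082500   0.320625   0.391875]
det(I−A) = Σ_j (I−A)_1j·C_1j = (0.75)(0.382625) + (0.00)(0.140875) + (0.00)(0.092625) + (-0.05)(0.127250) = 0.28060625
(I − A)⁻¹ = adj(I−A) / det(I−A) ≈
  [   1.3636     0.0196     0.0762     0.0931]
  [   0.5020     1.1506     0.3809     0.4655]
  [   0.3301     0.1354     2.3445     0.6433]
  [   0.4535     0.2940     1.1426     1.3965]
Δx = (I − A)⁻¹ Δd with Δd having +40 in the Plastics component and 0 elsewhere.
So Δx_3 = L_34 · (+40), where L_34 = adj(I−A)_34 / det(I−A) = 0.180500 / 0.28060625.
Δx_3 = 0.180500 × (+40) / 0.28060625 = 7.22 / 0.28060625 ≈ 25.7.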